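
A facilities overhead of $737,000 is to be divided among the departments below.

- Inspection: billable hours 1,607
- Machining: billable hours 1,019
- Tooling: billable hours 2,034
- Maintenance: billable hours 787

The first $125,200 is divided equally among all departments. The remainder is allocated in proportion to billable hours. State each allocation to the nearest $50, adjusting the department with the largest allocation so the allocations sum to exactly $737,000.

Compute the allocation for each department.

Inspection: $211,800 · Machining: $145,750 · Tooling: $259,750 · Maintenance: $119,700

$125,200 shared equally gives $31,300 per department.
Remainder $611,800 by billable hours (total 5,447): Inspection 180,496.16 → $180,500; Machining 114,452.76 → $114,450; Tooling 228,456.25 → $228,450; Maintenance 88,394.82 → $88,400.
Totals: Inspection $31,300 + $180,500 = $211,800; Machining $31,300 + $114,450 = $145,750; Tooling $31,300 + $228,450 = $259,750; Maintenance $31,300 + $88,400 = $119,700.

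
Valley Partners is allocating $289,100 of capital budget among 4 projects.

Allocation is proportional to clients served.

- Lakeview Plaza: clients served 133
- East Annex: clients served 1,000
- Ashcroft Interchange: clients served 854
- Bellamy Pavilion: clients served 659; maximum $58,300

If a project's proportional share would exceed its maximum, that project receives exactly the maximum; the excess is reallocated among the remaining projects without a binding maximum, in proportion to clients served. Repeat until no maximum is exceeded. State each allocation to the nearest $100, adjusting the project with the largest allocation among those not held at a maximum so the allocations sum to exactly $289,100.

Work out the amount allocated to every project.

Clients served total: 2,646.
Unconstrained shares: Lakeview Plaza 14,531.48; East Annex 109,259.26; Ashcroft Interchange 93,307.41; Bellamy Pavilion 72,001.85.
Cap binds for Bellamy Pavilion ($58,300); residual $230,800 reallocated over remaining clients served 1,987.
Shares after redistribution: Lakeview Plaza 15,448.62 → $15,400; East Annex 116,155.01 → $116,200; Ashcroft Interchange 99,196.38 → $99,200.

Lakeview Plaza: $15,400 · East Annex: $116,200 · Ashcroft Interchange: $99,200 · Bellamy Pavilion: $58,300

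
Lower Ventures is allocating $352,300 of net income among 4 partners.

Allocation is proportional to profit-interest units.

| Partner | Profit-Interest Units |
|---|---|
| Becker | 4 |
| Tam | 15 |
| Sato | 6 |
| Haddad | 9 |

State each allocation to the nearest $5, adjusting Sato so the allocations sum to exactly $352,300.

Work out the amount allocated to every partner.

Becker: $41,445; Tam: $155,425; Sato: $62,175; Haddad: $93,255

Total profit-interest units = 34.
Unrounded shares: Becker 4/34 × $352,300 = 41,447.06; Tam 15/34 × $352,300 = 155,426.47; Sato 6/34 × $352,300 = 62,170.59; Haddad 9/34 × $352,300 = 93,255.88.
After rounding ($5): Becker $41,445; Tam $155,425; Sato $62,170; Haddad $93,255. Sum = $352,295.
Difference $352,300 − $352,295 = +$5 applied to Sato: Sato becomes $62,175.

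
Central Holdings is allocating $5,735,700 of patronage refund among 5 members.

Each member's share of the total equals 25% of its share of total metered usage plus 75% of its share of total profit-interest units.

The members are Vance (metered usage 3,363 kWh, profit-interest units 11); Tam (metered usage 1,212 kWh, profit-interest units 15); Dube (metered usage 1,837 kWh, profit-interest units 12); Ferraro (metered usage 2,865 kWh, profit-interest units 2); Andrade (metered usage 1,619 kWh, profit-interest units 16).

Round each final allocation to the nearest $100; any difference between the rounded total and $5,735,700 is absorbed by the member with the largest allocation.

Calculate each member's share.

Metered usage total 10,896; profit-interest units total 56.
Combined weights (25% metered usage + 75% profit-interest units): Vance 0.2245; Tam 0.2287; Dube 0.2029; Ferraro 0.0925; Andrade 0.2514.
Proportional shares: Vance 1,287,565.84; Tam 1,311,761.63; Dube 1,163,560.05; Ferraro 530,671.82; Andrade 1,442,140.67.
At nearest $100: Vance $1,287,600; Tam $1,311,800; Dube $1,163,600; Ferraro $530,700; Andrade $1,442,100. Sum = $5,735,800.
Difference $5,735,700 − $5,735,800 = −$100 applied to largest allocation (Andrade): Andrade becomes $1,442,000.

Vance: $1,287,600 | Tam: $1,311,800 | Dube: $1,163,600 | Ferraro: $530,700 | Andrade: $1,442,000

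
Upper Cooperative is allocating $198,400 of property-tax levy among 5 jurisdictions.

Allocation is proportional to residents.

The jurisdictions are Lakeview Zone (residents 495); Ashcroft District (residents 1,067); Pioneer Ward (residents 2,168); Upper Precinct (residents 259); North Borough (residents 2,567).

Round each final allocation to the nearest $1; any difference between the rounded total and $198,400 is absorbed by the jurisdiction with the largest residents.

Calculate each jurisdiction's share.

Lakeview Zone: $14,980 | Ashcroft District: $32,290 | Pioneer Ward: $65,609 | Upper Precinct: $7,838 | North Borough: $77,683

Combined residents = 495 + 1,067 + 2,168 + 259 + 2,567 = 6,556.
Pro-rata amounts: Lakeview Zone 14,979.87; Ashcroft District 32,289.93; Pioneer Ward 65,608.79; Upper Precinct 7,837.95; North Borough 77,683.47.
After rounding ($1): Lakeview Zone $14,980; Ashcroft District $32,290; Pioneer Ward $65,609; Upper Precinct $7,838; North Borough $77,683. Sum = $198,400.
No rounding difference to absorb.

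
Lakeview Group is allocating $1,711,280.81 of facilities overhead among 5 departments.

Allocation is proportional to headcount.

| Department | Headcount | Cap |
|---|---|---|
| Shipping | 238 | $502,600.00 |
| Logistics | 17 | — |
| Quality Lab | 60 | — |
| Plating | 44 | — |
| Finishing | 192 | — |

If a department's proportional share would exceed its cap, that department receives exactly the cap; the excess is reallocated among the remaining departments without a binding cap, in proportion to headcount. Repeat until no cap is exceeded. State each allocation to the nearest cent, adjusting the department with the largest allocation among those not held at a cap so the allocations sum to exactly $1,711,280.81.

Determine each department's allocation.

Shipping: $502,600.00; Logistics: $65,647.20; Quality Lab: $231,696.00; Plating: $169,910.40; Finishing: $741,427.21

Headcount total: 551.
Unconstrained shares: Shipping 739,173.9252; Logistics 52,798.1375; Quality Lab 186,346.3677; Plating 136,654.0030; Finishing 596,308.3766.
Capped: Shipping ($502,600.00); residual $1,208,680.81 reallocated over remaining headcount 313.
Redistributed shares: Logistics 65,647.2005 → $65,647.20; Quality Lab 231,696.0019 → $231,696.00; Plating 169,910.4014 → $169,910.40; Finishing 741,427.2061 → $741,427.21.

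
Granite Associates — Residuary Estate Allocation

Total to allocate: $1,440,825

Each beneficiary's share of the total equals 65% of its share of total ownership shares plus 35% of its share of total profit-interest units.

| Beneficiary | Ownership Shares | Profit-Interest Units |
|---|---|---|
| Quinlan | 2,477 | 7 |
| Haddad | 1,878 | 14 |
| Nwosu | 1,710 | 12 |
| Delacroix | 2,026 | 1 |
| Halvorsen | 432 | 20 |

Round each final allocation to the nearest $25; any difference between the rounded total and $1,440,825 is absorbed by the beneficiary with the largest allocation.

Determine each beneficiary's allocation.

Totals — ownership shares 8,523, profit-interest units 54.
Combined weights (65% ownership shares + 35% profit-interest units): Quinlan 0.2343; Haddad 0.2340; Nwosu 0.2082; Delacroix 0.1610; Halvorsen 0.1626.
Unrounded shares: Quinlan 337,551.95; Haddad 337,102.56; Nwosu 299,964.79; Delacroix 231,962.46; Halvorsen 234,243.24.
Rounded to nearest $25: Quinlan $337,550; Haddad $337,100; Nwosu $299,975; Delacroix $231,950; Halvorsen $234,250. Sum = $1,440,825.
No rounding difference to absorb.

Quinlan: $337,550 · Haddad: $337,100 · Nwosu: $299,975 · Delacroix: $231,950 · Halvorsen: $234,250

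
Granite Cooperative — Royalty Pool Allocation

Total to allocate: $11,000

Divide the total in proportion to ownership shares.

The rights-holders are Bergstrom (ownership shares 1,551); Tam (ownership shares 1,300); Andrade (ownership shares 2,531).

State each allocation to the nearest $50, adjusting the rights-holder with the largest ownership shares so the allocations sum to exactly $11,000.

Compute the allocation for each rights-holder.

Ownership shares total: 1,551 + 1,300 + 2,531 = 5,382.
Pro-rata amounts: Bergstrom 3,170.01; Tam 2,657.00; Andrade 5,172.98.
After rounding ($50): Bergstrom $3,150; Tam $2,650; Andrade $5,150. Sum = $10,950.
Difference $11,000 − $10,950 = +$50 applied to largest ownership shares (Andrade): Andrade becomes $5,200.

Bergstrom: $3,150; Tam: $2,650; Andrade: $5,200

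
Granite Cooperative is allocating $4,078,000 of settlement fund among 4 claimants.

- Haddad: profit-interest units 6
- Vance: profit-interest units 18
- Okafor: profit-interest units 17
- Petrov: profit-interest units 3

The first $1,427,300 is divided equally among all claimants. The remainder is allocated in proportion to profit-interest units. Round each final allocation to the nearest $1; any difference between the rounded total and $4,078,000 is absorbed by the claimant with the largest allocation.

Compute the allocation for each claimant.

Haddad: $718,284 · Vance: $1,441,202 · Okafor: $1,380,959 · Petrov: $537,555

First tranche $1,427,300 split equally: $356,825 each.
Remainder $2,650,700 by profit-interest units (total 44): Haddad 361,459.09 → $361,459; Vance 1,084,377.27 → $1,084,377; Okafor 1,024,134.09 → $1,024,134; Petrov 180,729.55 → $180,730.
Totals: Haddad $356,825 + $361,459 = $718,284; Vance $356,825 + $1,084,377 = $1,441,202; Okafor $356,825 + $1,024,134 = $1,380,959; Petrov $356,825 + $180,730 = $537,555.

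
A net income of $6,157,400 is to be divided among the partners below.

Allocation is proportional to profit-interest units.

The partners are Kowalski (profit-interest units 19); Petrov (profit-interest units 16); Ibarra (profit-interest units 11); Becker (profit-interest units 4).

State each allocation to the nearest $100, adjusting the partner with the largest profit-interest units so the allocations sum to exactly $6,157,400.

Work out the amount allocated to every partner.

Kowalski: $2,339,800 | Petrov: $1,970,400 | Ibarra: $1,354,600 | Becker: $492,600

Sum of profit-interest units: 19 + 16 + 11 + 4 = 50.
Unrounded shares: Kowalski 2,339,812.00; Petrov 1,970,368.00; Ibarra 1,354,628.00; Becker 492,592.00.
Rounded to nearest $100: Kowalski $2,339,800; Petrov $1,970,400; Ibarra $1,354,600; Becker $492,600. Sum = $6,157,400.
No rounding difference to absorb.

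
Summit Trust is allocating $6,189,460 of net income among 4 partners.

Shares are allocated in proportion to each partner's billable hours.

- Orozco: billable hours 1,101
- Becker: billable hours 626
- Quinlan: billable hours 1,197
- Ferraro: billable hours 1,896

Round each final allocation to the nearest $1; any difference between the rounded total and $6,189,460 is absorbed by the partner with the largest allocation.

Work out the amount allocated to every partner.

Orozco: $1,413,816; Becker: $803,859; Quinlan: $1,537,092; Ferraro: $2,434,693

Total billable hours = 4,820.
Proportional shares: Orozco 1,101/4,820 × $6,189,460 = 1,413,816.49; Becker 626/4,820 × $6,189,460 = 803,859.33; Quinlan 1,197/4,820 × $6,189,460 = 1,537,092.04; Ferraro 1,896/4,820 × $6,189,460 = 2,434,692.15.
Rounded to nearest $1: Orozco $1,413,816; Becker $803,859; Quinlan $1,537,092; Ferraro $2,434,692. Sum = $6,189,459.
Difference $6,189,460 − $6,189,459 = +$1 applied to largest allocation (Ferraro): Ferraro becomes $2,434,693.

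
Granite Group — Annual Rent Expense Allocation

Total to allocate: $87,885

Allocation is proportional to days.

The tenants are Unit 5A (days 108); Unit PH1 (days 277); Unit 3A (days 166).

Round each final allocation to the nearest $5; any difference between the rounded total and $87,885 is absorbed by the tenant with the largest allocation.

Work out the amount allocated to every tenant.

Days total: 551.
Proportional shares: Unit 5A 108/551 × $87,885 = 17,226.10; Unit PH1 277/551 × $87,885 = 44,181.75; Unit 3A 166/551 × $87,885 = 26,477.15.
After rounding ($5): Unit 5A $17,225; Unit PH1 $44,180; Unit 3A $26,475. Sum = $87,880.
Difference $87,885 − $87,880 = +$5 applied to largest allocation (Unit PH1): Unit PH1 becomes $44,185.

Unit 5A: $17,225; Unit PH1: $44,185; Unit 3A: $26,475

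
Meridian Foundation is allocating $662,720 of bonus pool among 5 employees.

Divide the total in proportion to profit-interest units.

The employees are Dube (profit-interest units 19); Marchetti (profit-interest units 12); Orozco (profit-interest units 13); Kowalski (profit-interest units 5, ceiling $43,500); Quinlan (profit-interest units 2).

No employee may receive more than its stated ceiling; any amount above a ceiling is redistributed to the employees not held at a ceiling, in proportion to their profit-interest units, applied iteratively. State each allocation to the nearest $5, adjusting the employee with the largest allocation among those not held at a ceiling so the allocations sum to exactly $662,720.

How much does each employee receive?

Dube: $255,765; Marchetti: $161,535; Orozco: $174,995; Kowalski: $43,500; Quinlan: $26,925

Combined profit-interest units = 51.
Proportional shares (ignoring caps): Dube 246,895.69; Marchetti 155,934.12; Orozco 168,928.63; Kowalski 64,972.55; Quinlan 25,989.02.
Capped: Kowalski ($43,500); residual $619,220 reallocated over remaining profit-interest units 46.
Redistributed shares: Dube 255,764.78 → $255,765; Marchetti 161,535.65 → $161,535; Orozco 174,996.96 → $174,995; Quinlan 26,922.61 → $26,925.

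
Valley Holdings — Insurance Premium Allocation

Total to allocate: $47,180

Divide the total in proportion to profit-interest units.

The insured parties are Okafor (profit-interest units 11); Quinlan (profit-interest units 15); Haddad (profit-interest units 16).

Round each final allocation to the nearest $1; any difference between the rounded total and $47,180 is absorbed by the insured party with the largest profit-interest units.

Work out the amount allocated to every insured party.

Total profit-interest units = 11 + 15 + 16 = 42.
Pro-rata amounts: Okafor 12,356.67; Quinlan 16,850.00; Haddad 17,973.33.
At nearest $1: Okafor $12,357; Quinlan $16,850; Haddad $17,973. Sum = $47,180.
Rounded total matches; no reconciliation needed.

Okafor: $12,357 | Quinlan: $16,850 | Haddad: $17,973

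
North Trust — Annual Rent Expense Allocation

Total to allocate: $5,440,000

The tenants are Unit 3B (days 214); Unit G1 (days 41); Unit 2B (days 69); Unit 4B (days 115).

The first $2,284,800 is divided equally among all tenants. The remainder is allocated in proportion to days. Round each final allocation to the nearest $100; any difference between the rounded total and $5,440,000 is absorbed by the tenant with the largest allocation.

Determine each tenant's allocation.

Unit 3B: $2,109,300; Unit G1: $865,900; Unit 2B: $1,067,100; Unit 4B: $1,397,700

Equal tier: $2,284,800 ÷ 4 = $571,200 apiece.
Remainder $3,155,200 by days (total 439): Unit 3B 1,538,070.16 → $1,538,100; Unit G1 294,676.99 → $294,700; Unit 2B 495,919.82 → $495,900; Unit 4B 826,533.03 → $826,500.
Totals: Unit 3B $571,200 + $1,538,100 = $2,109,300; Unit G1 $571,200 + $294,700 = $865,900; Unit 2B $571,200 + $495,900 = $1,067,100; Unit 4B $571,200 + $826,500 = $1,397,700.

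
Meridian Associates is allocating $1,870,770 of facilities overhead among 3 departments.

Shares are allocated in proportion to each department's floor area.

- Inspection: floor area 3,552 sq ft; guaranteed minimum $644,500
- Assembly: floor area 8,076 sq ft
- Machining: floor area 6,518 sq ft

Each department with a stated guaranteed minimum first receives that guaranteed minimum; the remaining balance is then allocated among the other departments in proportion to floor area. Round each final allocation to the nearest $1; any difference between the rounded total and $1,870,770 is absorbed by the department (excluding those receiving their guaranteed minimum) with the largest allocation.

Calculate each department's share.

Inspection: $644,500 | Assembly: $678,591 | Machining: $547,679

Guaranteed amounts: Inspection $644,500. Residual $1,226,270.
Residual split over remaining floor area 14,594: Assembly 678,590.96 → $678,591; Machining 547,679.04 → $547,679.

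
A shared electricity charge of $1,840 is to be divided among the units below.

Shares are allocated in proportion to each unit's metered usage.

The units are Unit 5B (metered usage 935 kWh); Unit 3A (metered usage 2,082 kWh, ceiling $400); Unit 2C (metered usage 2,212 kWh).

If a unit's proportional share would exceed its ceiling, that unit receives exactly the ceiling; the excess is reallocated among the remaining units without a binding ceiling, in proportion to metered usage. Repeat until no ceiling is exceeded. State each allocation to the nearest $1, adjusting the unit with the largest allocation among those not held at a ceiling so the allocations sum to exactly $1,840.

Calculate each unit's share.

Sum of metered usage: 5,229.
Proportional shares (ignoring caps): Unit 5B 329.01; Unit 3A 732.62; Unit 2C 778.37.
Held at cap: Unit 3A ($400); residual $1,440 reallocated over remaining metered usage 3,147.
Redistributed shares: Unit 5B 427.84 → $428; Unit 2C 1,012.16 → $1,012.

Unit 5B: $428; Unit 3A: $400; Unit 2C: $1,012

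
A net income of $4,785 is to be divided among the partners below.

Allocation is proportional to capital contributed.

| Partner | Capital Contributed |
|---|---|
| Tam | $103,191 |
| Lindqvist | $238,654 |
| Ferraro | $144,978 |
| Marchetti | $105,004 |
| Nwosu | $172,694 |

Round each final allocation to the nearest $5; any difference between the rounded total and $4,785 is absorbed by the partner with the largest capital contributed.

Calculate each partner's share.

Tam: $645 · Lindqvist: $1,500 · Ferraro: $905 · Marchetti: $655 · Nwosu: $1,080

Total capital contributed = 764,521.
Pro-rata amounts: Tam 103,191/764,521 × $4,785 = 645.85; Lindqvist 238,654/764,521 × $4,785 = 1,493.69; Ferraro 144,978/764,521 × $4,785 = 907.39; Marchetti 105,004/764,521 × $4,785 = 657.20; Nwosu 172,694/764,521 × $4,785 = 1,080.86.
After rounding ($5): Tam $645; Lindqvist $1,495; Ferraro $905; Marchetti $655; Nwosu $1,080. Sum = $4,780.
Difference $4,785 − $4,780 = +$5 applied to largest capital contributed (Lindqvist): Lindqvist becomes $1,500.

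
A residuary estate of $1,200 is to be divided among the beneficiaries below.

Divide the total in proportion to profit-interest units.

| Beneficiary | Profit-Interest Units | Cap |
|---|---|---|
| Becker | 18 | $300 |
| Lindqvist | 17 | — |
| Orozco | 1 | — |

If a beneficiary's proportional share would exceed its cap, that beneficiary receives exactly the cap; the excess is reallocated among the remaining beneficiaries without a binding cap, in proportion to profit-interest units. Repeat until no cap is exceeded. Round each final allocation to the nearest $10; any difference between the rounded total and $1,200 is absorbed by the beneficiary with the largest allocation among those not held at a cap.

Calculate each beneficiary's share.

Becker: $300; Lindqvist: $850; Orozco: $50

Combined profit-interest units = 36.
Pro-rata shares before constraints: Becker 600.00; Lindqvist 566.67; Orozco 33.33.
Capped: Becker ($300); balance $900 reallocated over remaining profit-interest units 18.
Redistributed shares: Lindqvist 850.00 → $850; Orozco 50.00 → $50.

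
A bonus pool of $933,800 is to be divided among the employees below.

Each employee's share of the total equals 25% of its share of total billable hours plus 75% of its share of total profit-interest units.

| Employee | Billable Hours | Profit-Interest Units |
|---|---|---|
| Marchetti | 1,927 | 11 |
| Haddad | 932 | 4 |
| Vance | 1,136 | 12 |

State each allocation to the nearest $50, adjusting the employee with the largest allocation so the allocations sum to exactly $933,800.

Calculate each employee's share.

Marchetti: $397,950; Haddad: $158,200; Vance: $377,650

Billable hours total 3,995; profit-interest units total 27.
Blended shares (25% billable hours + 75% profit-interest units): Marchetti 0.4261; Haddad 0.1694; Vance 0.4044.
Proportional shares: Marchetti 397,933.07; Haddad 158,217.48; Vance 377,649.45.
After rounding ($50): Marchetti $397,950; Haddad $158,200; Vance $377,650. Sum = $933,800.
No rounding difference to absorb.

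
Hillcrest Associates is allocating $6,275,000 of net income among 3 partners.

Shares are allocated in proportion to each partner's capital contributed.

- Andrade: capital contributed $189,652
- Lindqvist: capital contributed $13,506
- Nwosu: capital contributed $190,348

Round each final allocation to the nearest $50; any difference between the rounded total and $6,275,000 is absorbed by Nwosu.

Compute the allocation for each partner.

Andrade: $3,024,250; Lindqvist: $215,350; Nwosu: $3,035,400

Combined capital contributed = 393,506.
Proportional shares: Andrade 189,652/393,506 × $6,275,000 = 3,024,264.69; Lindqvist 13,506/393,506 × $6,275,000 = 215,371.94; Nwosu 190,348/393,506 × $6,275,000 = 3,035,363.37.
Rounded to nearest $50: Andrade $3,024,250; Lindqvist $215,350; Nwosu $3,035,350. Sum = $6,274,950.
Difference $6,275,000 − $6,274,950 = +$50 applied to Nwosu: Nwosu becomes $3,035,400.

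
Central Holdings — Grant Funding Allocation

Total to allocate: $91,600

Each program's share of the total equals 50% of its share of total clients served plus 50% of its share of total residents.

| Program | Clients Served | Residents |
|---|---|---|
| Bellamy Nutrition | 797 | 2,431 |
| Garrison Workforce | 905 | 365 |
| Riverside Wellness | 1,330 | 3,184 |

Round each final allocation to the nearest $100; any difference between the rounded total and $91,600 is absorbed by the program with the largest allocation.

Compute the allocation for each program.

Bellamy Nutrition: $30,700 · Garrison Workforce: $16,500 · Riverside Wellness: $44,400

Totals — clients served 3,032, residents 5,980.
Combined weights (50% clients served + 50% residents): Bellamy Nutrition 0.3347; Garrison Workforce 0.1798; Riverside Wellness 0.4855.
Unrounded shares: Bellamy Nutrition 30,657.81; Garrison Workforce 16,466.00; Riverside Wellness 44,476.19.
After rounding ($100): Bellamy Nutrition $30,700; Garrison Workforce $16,500; Riverside Wellness $44,500. Sum = $91,700.
Difference $91,600 − $91,700 = −$100 applied to largest allocation (Riverside Wellness): Riverside Wellness becomes $44,400.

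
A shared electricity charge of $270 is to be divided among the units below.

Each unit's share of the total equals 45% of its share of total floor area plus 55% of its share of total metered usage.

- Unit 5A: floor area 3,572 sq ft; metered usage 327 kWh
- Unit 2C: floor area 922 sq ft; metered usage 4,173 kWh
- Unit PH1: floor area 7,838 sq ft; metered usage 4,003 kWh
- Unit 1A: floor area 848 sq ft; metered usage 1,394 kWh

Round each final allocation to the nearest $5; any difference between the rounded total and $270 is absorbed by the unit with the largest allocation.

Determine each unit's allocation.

Unit 5A: $40 | Unit 2C: $70 | Unit PH1: $130 | Unit 1A: $30

Totals — floor area 13,180, metered usage 9,897.
Blended shares (45% floor area + 55% metered usage): Unit 5A 0.1401; Unit 2C 0.2634; Unit PH1 0.4901; Unit 1A 0.1064.
Pro-rata amounts: Unit 5A 37.84; Unit 2C 71.11; Unit PH1 132.32; Unit 1A 28.73.
Rounded to nearest $5: Unit 5A $40; Unit 2C $70; Unit PH1 $130; Unit 1A $30. Sum = $270.
Sum already equals the total — no adjustment.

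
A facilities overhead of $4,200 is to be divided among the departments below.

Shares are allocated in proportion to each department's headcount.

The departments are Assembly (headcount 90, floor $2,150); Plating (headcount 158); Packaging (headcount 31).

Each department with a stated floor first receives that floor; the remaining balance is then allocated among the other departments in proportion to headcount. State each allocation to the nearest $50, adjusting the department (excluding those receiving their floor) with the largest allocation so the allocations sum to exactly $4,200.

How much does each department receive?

Guaranteed amounts: Assembly $2,150. Remaining pool $2,050.
Remaining pool split over remaining headcount 189: Plating 1,713.76 → $1,700; Packaging 336.24 → $350.

Assembly: $2,150 · Plating: $1,700 · Packaging: $350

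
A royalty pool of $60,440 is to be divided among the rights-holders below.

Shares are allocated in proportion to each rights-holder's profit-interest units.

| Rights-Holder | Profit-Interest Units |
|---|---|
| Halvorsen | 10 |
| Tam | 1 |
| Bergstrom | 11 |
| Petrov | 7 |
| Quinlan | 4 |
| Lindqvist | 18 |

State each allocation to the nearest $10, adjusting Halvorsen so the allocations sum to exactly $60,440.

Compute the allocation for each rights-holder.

Combined profit-interest units = 51.
Pro-rata amounts: Halvorsen 10/51 × $60,440 = 11,850.98; Tam 1/51 × $60,440 = 1,185.10; Bergstrom 11/51 × $60,440 = 13,036.08; Petrov 7/51 × $60,440 = 8,295.69; Quinlan 4/51 × $60,440 = 4,740.39; Lindqvist 18/51 × $60,440 = 21,331.76.
Rounded to nearest $10: Halvorsen $11,850; Tam $1,190; Bergstrom $13,040; Petrov $8,300; Quinlan $4,740; Lindqvist $21,330. Sum = $60,450.
Difference $60,440 − $60,450 = −$10 applied to Halvorsen: Halvorsen becomes $11,840.

Halvorsen: $11,840 | Tam: $1,190 | Bergstrom: $13,040 | Petrov: $8,300 | Quinlan: $4,740 | Lindqvist: $21,330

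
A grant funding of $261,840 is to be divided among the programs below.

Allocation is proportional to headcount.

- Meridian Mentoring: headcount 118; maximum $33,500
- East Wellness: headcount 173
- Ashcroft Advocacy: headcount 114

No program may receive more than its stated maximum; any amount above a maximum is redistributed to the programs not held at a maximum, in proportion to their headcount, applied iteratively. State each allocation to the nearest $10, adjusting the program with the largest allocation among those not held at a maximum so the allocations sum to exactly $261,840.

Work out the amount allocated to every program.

Meridian Mentoring: $33,500; East Wellness: $137,640; Ashcroft Advocacy: $90,700

Total headcount = 405.
Pro-rata shares before constraints: Meridian Mentoring 76,289.19; East Wellness 111,847.70; Ashcroft Advocacy 73,703.11.
Held at cap: Meridian Mentoring ($33,500); balance $228,340 reallocated over remaining headcount 287.
Shares after redistribution: East Wellness 137,640.49 → $137,640; Ashcroft Advocacy 90,699.51 → $90,700.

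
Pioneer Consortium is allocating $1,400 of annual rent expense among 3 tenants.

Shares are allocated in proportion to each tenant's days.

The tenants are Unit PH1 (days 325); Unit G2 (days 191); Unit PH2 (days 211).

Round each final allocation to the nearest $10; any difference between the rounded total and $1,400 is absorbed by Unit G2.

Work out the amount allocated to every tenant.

Unit PH1: $630; Unit G2: $360; Unit PH2: $410

Sum of days: 727.
Proportional shares: Unit PH1 325/727 × $1,400 = 625.86; Unit G2 191/727 × $1,400 = 367.81; Unit PH2 211/727 × $1,400 = 406.33.
At nearest $10: Unit PH1 $630; Unit G2 $370; Unit PH2 $410. Sum = $1,410.
Difference $1,400 − $1,410 = −$10 applied to Unit G2: Unit G2 becomes $360.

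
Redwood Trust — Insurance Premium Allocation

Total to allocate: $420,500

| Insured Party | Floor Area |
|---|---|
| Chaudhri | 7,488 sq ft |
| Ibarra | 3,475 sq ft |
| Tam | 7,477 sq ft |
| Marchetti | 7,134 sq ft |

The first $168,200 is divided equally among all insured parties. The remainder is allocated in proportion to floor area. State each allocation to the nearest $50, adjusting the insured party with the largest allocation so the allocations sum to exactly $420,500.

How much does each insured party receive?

Chaudhri: $115,900; Ibarra: $76,350; Tam: $115,800; Marchetti: $112,450

Equal tier: $168,200 ÷ 4 = $42,050 apiece.
Remainder $252,300 by floor area (total 25,574): Chaudhri 73,872.78 → $73,850; Ibarra 34,282.57 → $34,300; Tam 73,764.26 → $73,750; Marchetti 70,380.39 → $70,400.
Totals: Chaudhri $42,050 + $73,850 = $115,900; Ibarra $42,050 + $34,300 = $76,350; Tam $42,050 + $73,750 = $115,800; Marchetti $42,050 + $70,400 = $112,450.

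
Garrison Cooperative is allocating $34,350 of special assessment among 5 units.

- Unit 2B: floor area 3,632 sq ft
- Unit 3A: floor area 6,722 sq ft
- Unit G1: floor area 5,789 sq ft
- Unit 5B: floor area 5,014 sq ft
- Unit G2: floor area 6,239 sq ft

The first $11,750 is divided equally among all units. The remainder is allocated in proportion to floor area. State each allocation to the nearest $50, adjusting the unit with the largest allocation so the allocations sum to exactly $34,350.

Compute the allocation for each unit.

Equal tier: $11,750 ÷ 5 = $2,350 apiece.
Remainder $22,600 by floor area (total 27,396): Unit 2B 2,996.17 → $3,000; Unit 3A 5,545.23 → $5,550; Unit G1 4,775.57 → $4,800; Unit 5B 4,136.24 → $4,150; Unit G2 5,146.79 → $5,150.
Rounding difference −$50 on remainder applied to Unit 3A.
Totals: Unit 2B $2,350 + $3,000 = $5,350; Unit 3A $2,350 + $5,500 = $7,850; Unit G1 $2,350 + $4,800 = $7,150; Unit 5B $2,350 + $4,150 = $6,500; Unit G2 $2,350 + $5,150 = $7,500.

Unit 2B: $5,350 · Unit 3A: $7,850 · Unit G1: $7,150 · Unit 5B: $6,500 · Unit G2: $7,500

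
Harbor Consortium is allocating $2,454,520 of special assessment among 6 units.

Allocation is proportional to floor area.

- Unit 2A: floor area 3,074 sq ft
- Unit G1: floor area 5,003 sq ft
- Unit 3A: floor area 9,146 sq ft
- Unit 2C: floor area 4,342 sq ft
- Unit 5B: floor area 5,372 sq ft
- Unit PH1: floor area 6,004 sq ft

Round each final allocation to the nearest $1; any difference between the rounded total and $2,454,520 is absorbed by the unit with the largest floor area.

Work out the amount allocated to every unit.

Unit 2A: $229,052 | Unit G1: $372,787 | Unit 3A: $681,491 | Unit 2C: $323,534 | Unit 5B: $400,282 | Unit PH1: $447,374

Combined floor area = 3,074 + 5,003 + 9,146 + 4,342 + 5,372 + 6,004 = 32,941.
Raw shares: Unit 2A 229,051.77; Unit G1 372,786.61; Unit 3A 681,492.36; Unit 2C 323,533.77; Unit 5B 400,281.76; Unit PH1 447,373.73.
Rounded to nearest $1: Unit 2A $229,052; Unit G1 $372,787; Unit 3A $681,492; Unit 2C $323,534; Unit 5B $400,282; Unit PH1 $447,374. Sum = $2,454,521.
Difference $2,454,520 − $2,454,521 = −$1 applied to largest floor area (Unit 3A): Unit 3A becomes $681,491.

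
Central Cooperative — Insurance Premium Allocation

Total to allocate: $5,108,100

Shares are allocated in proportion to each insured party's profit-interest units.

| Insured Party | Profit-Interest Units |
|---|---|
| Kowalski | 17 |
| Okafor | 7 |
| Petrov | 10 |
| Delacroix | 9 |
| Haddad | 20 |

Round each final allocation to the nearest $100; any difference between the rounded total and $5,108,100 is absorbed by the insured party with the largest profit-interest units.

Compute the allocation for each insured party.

Combined profit-interest units = 17 + 7 + 10 + 9 + 20 = 63.
Raw shares: Kowalski 1,378,376.19; Okafor 567,566.67; Petrov 810,809.52; Delacroix 729,728.57; Haddad 1,621,619.05.
At nearest $100: Kowalski $1,378,400; Okafor $567,600; Petrov $810,800; Delacroix $729,700; Haddad $1,621,600. Sum = $5,108,100.
Rounded total matches; no reconciliation needed.

Kowalski: $1,378,400 · Okafor: $567,600 · Petrov: $810,800 · Delacroix: $729,700 · Haddad: $1,621,600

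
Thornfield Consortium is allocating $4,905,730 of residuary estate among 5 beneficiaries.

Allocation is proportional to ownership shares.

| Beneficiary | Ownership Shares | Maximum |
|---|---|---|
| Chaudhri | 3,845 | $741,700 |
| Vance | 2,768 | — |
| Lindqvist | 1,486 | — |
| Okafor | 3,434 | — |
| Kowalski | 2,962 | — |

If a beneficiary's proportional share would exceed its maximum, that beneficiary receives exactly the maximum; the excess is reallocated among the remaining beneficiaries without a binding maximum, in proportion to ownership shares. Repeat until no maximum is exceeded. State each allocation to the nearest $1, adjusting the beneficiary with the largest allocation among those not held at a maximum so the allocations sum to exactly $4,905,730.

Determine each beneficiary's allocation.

Chaudhri: $741,700 | Vance: $1,082,257 | Lindqvist: $581,009 | Okafor: $1,342,655 | Kowalski: $1,158,109

Total ownership shares = 14,495.
Pro-rata shares before constraints: Chaudhri 1,301,312.99; Vance 936,809.98; Lindqvist 502,926.17; Okafor 1,162,212.96; Kowalski 1,002,467.90.
Held at cap: Chaudhri ($741,700); remaining pool $4,164,030 reallocated over remaining ownership shares 10,650.
Remaining shares: Vance 1,082,256.81 → $1,082,257; Lindqvist 581,009.26 → $581,009; Okafor 1,342,655.31 → $1,342,655; Kowalski 1,158,108.63 → $1,158,109.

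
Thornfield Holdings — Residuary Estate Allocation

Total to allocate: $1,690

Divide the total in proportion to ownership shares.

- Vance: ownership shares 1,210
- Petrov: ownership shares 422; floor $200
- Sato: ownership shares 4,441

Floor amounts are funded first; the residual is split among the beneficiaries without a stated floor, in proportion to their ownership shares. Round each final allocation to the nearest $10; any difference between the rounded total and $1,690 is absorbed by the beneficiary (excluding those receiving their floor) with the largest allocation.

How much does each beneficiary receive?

Vance: $320; Petrov: $200; Sato: $1,170

Minimums first: Petrov $200. Remaining pool $1,490.
Remaining pool split over remaining ownership shares 5,651: Vance 319.04 → $320; Sato 1,170.96 → $1,170.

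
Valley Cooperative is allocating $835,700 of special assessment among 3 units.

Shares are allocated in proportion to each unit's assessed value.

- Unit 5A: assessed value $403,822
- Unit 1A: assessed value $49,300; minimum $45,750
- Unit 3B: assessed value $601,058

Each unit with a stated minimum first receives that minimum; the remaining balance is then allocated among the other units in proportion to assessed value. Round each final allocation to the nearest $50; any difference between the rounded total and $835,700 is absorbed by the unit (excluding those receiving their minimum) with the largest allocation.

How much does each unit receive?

Guaranteed amounts: Unit 1A $45,750. Remaining pool $789,950.
Remaining pool split over remaining assessed value 1,004,880: Unit 5A 317,450.03 → $317,450; Unit 3B 472,499.97 → $472,500.

Unit 5A: $317,450 · Unit 1A: $45,750 · Unit 3B: $472,500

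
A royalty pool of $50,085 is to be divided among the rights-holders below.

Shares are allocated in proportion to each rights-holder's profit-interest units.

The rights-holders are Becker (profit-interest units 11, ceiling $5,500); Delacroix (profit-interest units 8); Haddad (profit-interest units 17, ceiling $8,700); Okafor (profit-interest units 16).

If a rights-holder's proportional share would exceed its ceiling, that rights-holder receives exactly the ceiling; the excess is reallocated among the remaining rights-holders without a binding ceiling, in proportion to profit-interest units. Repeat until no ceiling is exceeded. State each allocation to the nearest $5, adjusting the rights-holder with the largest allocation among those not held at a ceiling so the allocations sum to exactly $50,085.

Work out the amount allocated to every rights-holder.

Total profit-interest units = 52.
Pro-rata shares before constraints: Becker 10,594.90; Delacroix 7,705.38; Haddad 16,373.94; Okafor 15,410.77.
Capped: Becker ($5,500), Haddad ($8,700); remaining pool $35,885 reallocated over remaining profit-interest units 24.
Shares after redistribution: Delacroix 11,961.67 → $11,960; Okafor 23,923.33 → $23,925.

Becker: $5,500 · Delacroix: $11,960 · Haddad: $8,700 · Okafor: $23,925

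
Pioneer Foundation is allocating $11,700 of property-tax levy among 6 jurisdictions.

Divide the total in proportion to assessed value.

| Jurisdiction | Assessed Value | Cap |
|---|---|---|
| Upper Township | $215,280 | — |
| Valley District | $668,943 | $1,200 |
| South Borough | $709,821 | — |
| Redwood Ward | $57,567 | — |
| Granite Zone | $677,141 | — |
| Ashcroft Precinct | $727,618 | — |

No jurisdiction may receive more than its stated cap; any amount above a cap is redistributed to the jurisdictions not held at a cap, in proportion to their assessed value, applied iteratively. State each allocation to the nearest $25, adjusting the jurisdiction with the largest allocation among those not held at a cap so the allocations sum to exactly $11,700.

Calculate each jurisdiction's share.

Upper Township: $950; Valley District: $1,200; South Borough: $3,125; Redwood Ward: $250; Granite Zone: $2,975; Ashcroft Precinct: $3,200

Combined assessed value = 3,056,370.
Pro-rata shares before constraints: Upper Township 824.11; Valley District 2,560.76; South Borough 2,717.24; Redwood Ward 220.37; Granite Zone 2,592.14; Ashcroft Precinct 2,785.37.
Capped: Valley District ($1,200); balance $10,500 reallocated over remaining assessed value 2,387,427.
Shares after redistribution: Upper Township 946.81 → $950; South Borough 3,121.82 → $3,125; Redwood Ward 253.18 → $250; Granite Zone 2,978.09 → $2,975; Ashcroft Precinct 3,200.09 → $3,200.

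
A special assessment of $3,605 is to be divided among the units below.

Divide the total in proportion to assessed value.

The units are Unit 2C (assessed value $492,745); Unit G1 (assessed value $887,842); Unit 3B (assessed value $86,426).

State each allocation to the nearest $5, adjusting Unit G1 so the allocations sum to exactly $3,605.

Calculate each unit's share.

Unit 2C: $1,210 · Unit G1: $2,185 · Unit 3B: $210

Combined assessed value = 1,467,013.
Pro-rata amounts: Unit 2C 492,745/1,467,013 × $3,605 = 1,210.86; Unit G1 887,842/1,467,013 × $3,605 = 2,181.76; Unit 3B 86,426/1,467,013 × $3,605 = 212.38.
At nearest $5: Unit 2C $1,210; Unit G1 $2,180; Unit 3B $210. Sum = $3,600.
Difference $3,605 − $3,600 = +$5 applied to Unit G1: Unit G1 becomes $2,185.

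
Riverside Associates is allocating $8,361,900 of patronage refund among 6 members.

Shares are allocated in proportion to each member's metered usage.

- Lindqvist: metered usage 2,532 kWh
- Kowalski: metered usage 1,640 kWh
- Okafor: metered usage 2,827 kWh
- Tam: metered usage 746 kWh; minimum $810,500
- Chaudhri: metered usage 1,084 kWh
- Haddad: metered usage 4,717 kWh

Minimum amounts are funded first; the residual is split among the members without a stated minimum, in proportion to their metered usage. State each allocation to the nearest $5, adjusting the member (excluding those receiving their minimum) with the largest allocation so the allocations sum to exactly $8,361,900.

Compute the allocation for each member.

Lindqvist: $1,493,760; Kowalski: $967,525; Okafor: $1,667,795; Tam: $810,500; Chaudhri: $639,510; Haddad: $2,782,810

Guaranteed amounts: Tam $810,500. Balance $7,551,400.
Balance split over remaining metered usage 12,800: Lindqvist 1,493,761.31 → $1,493,760; Kowalski 967,523.12 → $967,525; Okafor 1,667,797.48 → $1,667,795; Chaudhri 639,509.19 → $639,510; Haddad 2,782,808.89 → $2,782,810.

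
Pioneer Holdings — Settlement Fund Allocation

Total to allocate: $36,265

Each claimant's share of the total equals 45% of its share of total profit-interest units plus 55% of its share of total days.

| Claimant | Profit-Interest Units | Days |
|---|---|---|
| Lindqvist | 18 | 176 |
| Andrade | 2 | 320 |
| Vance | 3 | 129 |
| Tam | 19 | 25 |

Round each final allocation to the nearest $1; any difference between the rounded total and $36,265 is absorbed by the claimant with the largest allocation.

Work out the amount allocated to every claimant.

Lindqvist: $12,394 · Andrade: $10,597 · Vance: $5,124 · Tam: $8,150

Totals — profit-interest units 42, days 650.
Composite weights (45% profit-interest units + 55% days): Lindqvist 0.3418; Andrade 0.2922; Vance 0.1413; Tam 0.2247.
Unrounded shares: Lindqvist 12,394.66; Andrade 10,596.55; Vance 5,124.12; Tam 8,149.66.
Rounded to nearest $1: Lindqvist $12,395; Andrade $10,597; Vance $5,124; Tam $8,150. Sum = $36,266.
Difference $36,265 − $36,266 = −$1 applied to largest allocation (Lindqvist): Lindqvist becomes $12,394.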